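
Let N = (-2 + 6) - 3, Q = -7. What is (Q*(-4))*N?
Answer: 28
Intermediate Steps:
N = 1 (N = 4 - 3 = 1)
(Q*(-4))*N = -7*(-4)*1 = 28*1 = 28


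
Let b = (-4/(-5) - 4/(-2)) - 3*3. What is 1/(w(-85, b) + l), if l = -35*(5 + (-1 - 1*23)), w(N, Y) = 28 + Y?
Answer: 5/3434 ≈ 0.0014560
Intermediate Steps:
b = -31/5 (b = (-4*(-1/5) - 4*(-1/2)) - 9 = (4/5 + 2) - 9 = 14/5 - 9 = -31/5 ≈ -6.2000)
l = 665 (l = -35*(5 + (-1 - 23)) = -35*(5 - 24) = -35*(-19) = 665)
1/(w(-85, b) + l) = 1/((28 - 31/5) + 665) = 1/(109/5 + 665) = 1/(3434/5) = 5/3434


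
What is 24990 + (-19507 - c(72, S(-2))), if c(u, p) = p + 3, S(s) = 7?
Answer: 5473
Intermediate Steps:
c(u, p) = 3 + p
24990 + (-19507 - c(72, S(-2))) = 24990 + (-19507 - (3 + 7)) = 24990 + (-19507 - 1*10) = 24990 + (-19507 - 10) = 24990 - 19517 = 5473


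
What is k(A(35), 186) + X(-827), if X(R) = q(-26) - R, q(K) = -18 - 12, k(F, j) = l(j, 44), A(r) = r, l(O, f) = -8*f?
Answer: 445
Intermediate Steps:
k(F, j) = -352 (k(F, j) = -8*44 = -352)
q(K) = -30
X(R) = -30 - R
k(A(35), 186) + X(-827) = -352 + (-30 - 1*(-827)) = -352 + (-30 + 827) = -352 + 797 = 445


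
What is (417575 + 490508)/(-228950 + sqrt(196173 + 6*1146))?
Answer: -207905602850/52417899451 - 2724249*sqrt(22561)/52417899451 ≈ -3.9741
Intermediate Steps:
(417575 + 490508)/(-228950 + sqrt(196173 + 6*1146)) = 908083/(-228950 + sqrt(196173 + 6876)) = 908083/(-228950 + sqrt(203049)) = 908083/(-228950 + 3*sqrt(22561))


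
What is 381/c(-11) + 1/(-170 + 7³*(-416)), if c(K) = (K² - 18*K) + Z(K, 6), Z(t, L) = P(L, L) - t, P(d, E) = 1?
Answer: 27419477/23821408 ≈ 1.1510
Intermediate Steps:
Z(t, L) = 1 - t
c(K) = 1 + K² - 19*K (c(K) = (K² - 18*K) + (1 - K) = 1 + K² - 19*K)
381/c(-11) + 1/(-170 + 7³*(-416)) = 381/(1 + (-11)² - 19*(-11)) + 1/(-170 + 7³*(-416)) = 381/(1 + 121 + 209) - 1/416/(-170 + 343) = 381/331 - 1/416/173 = 381*(1/331) + (1/173)*(-1/416) = 381/331 - 1/71968 = 27419477/23821408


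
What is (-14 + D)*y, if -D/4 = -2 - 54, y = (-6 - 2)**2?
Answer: 13440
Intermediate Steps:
y = 64 (y = (-8)**2 = 64)
D = 224 (D = -4*(-2 - 54) = -4*(-56) = 224)
(-14 + D)*y = (-14 + 224)*64 = 210*64 = 13440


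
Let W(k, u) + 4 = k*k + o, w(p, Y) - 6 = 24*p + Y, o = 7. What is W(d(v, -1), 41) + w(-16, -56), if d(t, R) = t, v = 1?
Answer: -430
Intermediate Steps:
w(p, Y) = 6 + Y + 24*p (w(p, Y) = 6 + (24*p + Y) = 6 + (Y + 24*p) = 6 + Y + 24*p)
W(k, u) = 3 + k² (W(k, u) = -4 + (k*k + 7) = -4 + (k² + 7) = -4 + (7 + k²) = 3 + k²)
W(d(v, -1), 41) + w(-16, -56) = (3 + 1²) + (6 - 56 + 24*(-16)) = (3 + 1) + (6 - 56 - 384) = 4 - 434 = -430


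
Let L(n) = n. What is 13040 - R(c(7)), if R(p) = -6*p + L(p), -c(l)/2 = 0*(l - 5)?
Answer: 13040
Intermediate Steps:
c(l) = 0 (c(l) = -0*(l - 5) = -0*(-5 + l) = -2*0 = 0)
R(p) = -5*p (R(p) = -6*p + p = -5*p)
13040 - R(c(7)) = 13040 - (-5)*0 = 13040 - 1*0 = 13040 + 0 = 13040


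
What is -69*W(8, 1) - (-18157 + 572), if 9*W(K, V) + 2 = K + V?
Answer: 52594/3 ≈ 17531.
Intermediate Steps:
W(K, V) = -2/9 + K/9 + V/9 (W(K, V) = -2/9 + (K + V)/9 = -2/9 + (K/9 + V/9) = -2/9 + K/9 + V/9)
-69*W(8, 1) - (-18157 + 572) = -69*(-2/9 + (1/9)*8 + (1/9)*1) - (-18157 + 572) = -69*(-2/9 + 8/9 + 1/9) - 1*(-17585) = -69*7/9 + 17585 = -161/3 + 17585 = 52594/3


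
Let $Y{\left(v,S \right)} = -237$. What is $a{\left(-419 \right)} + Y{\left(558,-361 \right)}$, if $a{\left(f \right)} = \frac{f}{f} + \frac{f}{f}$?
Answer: $-235$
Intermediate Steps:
$a{\left(f \right)} = 2$ ($a{\left(f \right)} = 1 + 1 = 2$)
$a{\left(-419 \right)} + Y{\left(558,-361 \right)} = 2 - 237 = -235$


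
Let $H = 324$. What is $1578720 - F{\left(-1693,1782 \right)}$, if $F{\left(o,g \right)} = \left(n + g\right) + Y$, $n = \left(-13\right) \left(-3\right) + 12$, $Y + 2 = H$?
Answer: $1576565$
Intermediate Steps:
$Y = 322$ ($Y = -2 + 324 = 322$)
$n = 51$ ($n = 39 + 12 = 51$)
$F{\left(o,g \right)} = 373 + g$ ($F{\left(o,g \right)} = \left(51 + g\right) + 322 = 373 + g$)
$1578720 - F{\left(-1693,1782 \right)} = 1578720 - \left(373 + 1782\right) = 1578720 - 2155 = 1576565$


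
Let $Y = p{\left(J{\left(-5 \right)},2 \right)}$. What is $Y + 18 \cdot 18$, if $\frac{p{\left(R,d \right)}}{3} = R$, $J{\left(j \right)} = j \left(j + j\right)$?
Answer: $474$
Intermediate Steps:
$J{\left(j \right)} = 2 j^{2}$ ($J{\left(j \right)} = j 2 j = 2 j^{2}$)
$p{\left(R,d \right)} = 3 R$
$Y = 150$ ($Y = 3 \cdot 2 \left(-5\right)^{2} = 3 \cdot 2 \cdot 25 = 3 \cdot 50 = 150$)
$Y + 18 \cdot 18 = 150 + 18 \cdot 18 = 150 + 324 = 474$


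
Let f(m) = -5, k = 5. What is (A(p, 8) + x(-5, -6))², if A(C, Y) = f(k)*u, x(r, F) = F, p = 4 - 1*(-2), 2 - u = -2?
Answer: 676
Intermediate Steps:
u = 4 (u = 2 - 1*(-2) = 2 + 2 = 4)
p = 6 (p = 4 + 2 = 6)
A(C, Y) = -20 (A(C, Y) = -5*4 = -20)
(A(p, 8) + x(-5, -6))² = (-20 - 6)² = (-26)² = 676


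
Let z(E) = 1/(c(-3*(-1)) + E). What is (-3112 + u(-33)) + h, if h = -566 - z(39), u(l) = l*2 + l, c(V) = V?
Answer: -158635/42 ≈ -3777.0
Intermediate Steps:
z(E) = 1/(3 + E) (z(E) = 1/(-3*(-1) + E) = 1/(3 + E))
u(l) = 3*l (u(l) = 2*l + l = 3*l)
h = -23773/42 (h = -566 - 1/(3 + 39) = -566 - 1/42 = -23773/42 ≈ -566.02)
(-3112 + u(-33)) + h = (-3112 + 3*(-33)) - 23773/42 = (-3112 - 99) - 23773/42 = -3211 - 23773/42 = -158635/42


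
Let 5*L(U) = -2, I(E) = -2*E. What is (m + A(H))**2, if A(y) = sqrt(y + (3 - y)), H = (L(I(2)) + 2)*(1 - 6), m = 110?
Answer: (110 + sqrt(3))**2 ≈ 12484.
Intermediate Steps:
L(U) = -2/5 (L(U) = (1/5)*(-2) = -2/5)
H = -8 (H = (-2/5 + 2)*(1 - 6) = (8/5)*(-5) = -8)
A(y) = sqrt(3)
(m + A(H))**2 = (110 + sqrt(3))**2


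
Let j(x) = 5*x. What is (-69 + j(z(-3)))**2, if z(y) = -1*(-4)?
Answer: 2401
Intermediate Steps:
z(y) = 4
(-69 + j(z(-3)))**2 = (-69 + 5*4)**2 = (-69 + 20)**2 = (-49)**2 = 2401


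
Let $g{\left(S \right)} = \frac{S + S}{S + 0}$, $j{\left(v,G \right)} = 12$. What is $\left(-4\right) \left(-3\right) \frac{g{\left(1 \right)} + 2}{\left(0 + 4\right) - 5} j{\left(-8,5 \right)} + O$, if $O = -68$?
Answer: $-644$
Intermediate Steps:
$g{\left(S \right)} = 2$ ($g{\left(S \right)} = \frac{2 S}{S} = 2$)
$\left(-4\right) \left(-3\right) \frac{g{\left(1 \right)} + 2}{\left(0 + 4\right) - 5} j{\left(-8,5 \right)} + O = \left(-4\right) \left(-3\right) \frac{2 + 2}{\left(0 + 4\right) - 5} \cdot 12 - 68 = 12 \frac{4}{4 - 5} \cdot 12 - 68 = 12 \frac{4}{-1} \cdot 12 - 68 = 12 \cdot 4 \left(-1\right) 12 - 68 = 12 \left(-4\right) 12 - 68 = \left(-48\right) 12 - 68 = -576 - 68 = -644$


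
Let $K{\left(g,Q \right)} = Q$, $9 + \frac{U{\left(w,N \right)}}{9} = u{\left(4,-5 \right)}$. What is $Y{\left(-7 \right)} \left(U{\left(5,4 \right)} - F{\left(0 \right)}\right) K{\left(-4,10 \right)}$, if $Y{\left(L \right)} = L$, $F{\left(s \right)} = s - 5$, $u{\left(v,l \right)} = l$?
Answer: $8470$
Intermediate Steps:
$F{\left(s \right)} = -5 + s$ ($F{\left(s \right)} = s - 5 = -5 + s$)
$U{\left(w,N \right)} = -126$ ($U{\left(w,N \right)} = -81 + 9 \left(-5\right) = -81 - 45 = -126$)
$Y{\left(-7 \right)} \left(U{\left(5,4 \right)} - F{\left(0 \right)}\right) K{\left(-4,10 \right)} = - 7 \left(-126 - \left(-5 + 0\right)\right) 10 = - 7 \left(-126 - -5\right) 10 = - 7 \left(-126 + 5\right) 10 = \left(-7\right) \left(-121\right) 10 = 847 \cdot 10 = 8470$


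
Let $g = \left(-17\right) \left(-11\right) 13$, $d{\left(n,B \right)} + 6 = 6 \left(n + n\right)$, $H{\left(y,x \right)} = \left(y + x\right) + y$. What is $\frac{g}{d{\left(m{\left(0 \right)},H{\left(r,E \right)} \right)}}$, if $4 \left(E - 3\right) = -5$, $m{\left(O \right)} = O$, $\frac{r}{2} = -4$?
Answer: $- \frac{2431}{6} \approx -405.17$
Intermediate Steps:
$r = -8$ ($r = 2 \left(-4\right) = -8$)
$E = \frac{7}{4}$ ($E = 3 + \frac{1}{4} \left(-5\right) = 3 - \frac{5}{4} = \frac{7}{4} \approx 1.75$)
$H{\left(y,x \right)} = x + 2 y$ ($H{\left(y,x \right)} = \left(x + y\right) + y = x + 2 y$)
$d{\left(n,B \right)} = -6 + 12 n$ ($d{\left(n,B \right)} = -6 + 6 \left(n + n\right) = -6 + 6 \cdot 2 n = -6 + 12 n$)
$g = 2431$ ($g = 187 \cdot 13 = 2431$)
$\frac{g}{d{\left(m{\left(0 \right)},H{\left(r,E \right)} \right)}} = \frac{2431}{-6 + 12 \cdot 0} = \frac{2431}{-6 + 0} = \frac{2431}{-6} = 2431 \left(- \frac{1}{6}\right) = - \frac{2431}{6}$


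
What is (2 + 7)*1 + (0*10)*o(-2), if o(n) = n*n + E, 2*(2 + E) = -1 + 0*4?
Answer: 9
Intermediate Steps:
E = -5/2 (E = -2 + (-1 + 0*4)/2 = -2 + (-1 + 0)/2 = -2 + (½)*(-1) = -2 - ½ = -5/2 ≈ -2.5000)
o(n) = -5/2 + n² (o(n) = n*n - 5/2 = n² - 5/2 = -5/2 + n²)
(2 + 7)*1 + (0*10)*o(-2) = (2 + 7)*1 + (0*10)*(-5/2 + (-2)²) = 9*1 + 0*(-5/2 + 4) = 9 + 0*(3/2) = 9 + 0 = 9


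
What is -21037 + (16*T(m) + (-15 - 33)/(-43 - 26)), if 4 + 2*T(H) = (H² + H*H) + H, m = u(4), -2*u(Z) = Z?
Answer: -483467/23 ≈ -21020.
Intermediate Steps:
u(Z) = -Z/2
m = -2 (m = -½*4 = -2)
T(H) = -2 + H² + H/2 (T(H) = -2 + ((H² + H*H) + H)/2 = -2 + ((H² + H²) + H)/2 = -2 + (2*H² + H)/2 = -2 + (H + 2*H²)/2 = -2 + (H² + H/2) = -2 + H² + H/2)
-21037 + (16*T(m) + (-15 - 33)/(-43 - 26)) = -21037 + (16*(-2 + (-2)² + (½)*(-2)) + (-15 - 33)/(-43 - 26)) = -21037 + (16*(-2 + 4 - 1) - 48/(-69)) = -21037 + (16*1 - 48*(-1/69)) = -21037 + (16 + 16/23) = -21037 + 384/23 = -483467/23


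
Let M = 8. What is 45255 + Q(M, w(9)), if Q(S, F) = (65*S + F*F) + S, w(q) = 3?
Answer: 45792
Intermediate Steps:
Q(S, F) = F² + 66*S (Q(S, F) = (65*S + F²) + S = (F² + 65*S) + S = F² + 66*S)
45255 + Q(M, w(9)) = 45255 + (3² + 66*8) = 45255 + (9 + 528) = 45255 + 537 = 45792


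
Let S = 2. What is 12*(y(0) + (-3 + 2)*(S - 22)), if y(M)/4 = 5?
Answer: 480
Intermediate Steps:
y(M) = 20 (y(M) = 4*5 = 20)
12*(y(0) + (-3 + 2)*(S - 22)) = 12*(20 + (-3 + 2)*(2 - 22)) = 12*(20 - 1*(-20)) = 12*(20 + 20) = 12*40 = 480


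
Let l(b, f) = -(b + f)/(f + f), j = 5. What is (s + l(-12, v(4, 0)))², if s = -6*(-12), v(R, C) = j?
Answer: 528529/100 ≈ 5285.3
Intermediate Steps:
v(R, C) = 5
s = 72
l(b, f) = -(b + f)/(2*f)
(s + l(-12, v(4, 0)))² = (72 + (½)*(-1*(-12) - 1*5)/5)² = (72 + (½)*(⅕)*(12 - 5))² = (72 + (½)*(⅕)*7)² = (72 + 7/10)² = (727/10)² = 528529/100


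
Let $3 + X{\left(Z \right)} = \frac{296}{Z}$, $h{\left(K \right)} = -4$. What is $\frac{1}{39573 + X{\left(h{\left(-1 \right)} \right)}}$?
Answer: $\frac{1}{39496} \approx 2.5319 \cdot 10^{-5}$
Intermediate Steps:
$X{\left(Z \right)} = -3 + \frac{296}{Z}$
$\frac{1}{39573 + X{\left(h{\left(-1 \right)} \right)}} = \frac{1}{39573 + \left(-3 + \frac{296}{-4}\right)} = \frac{1}{39573 + \left(-3 + 296 \left(- \frac{1}{4}\right)\right)} = \frac{1}{39573 - 77} = \frac{1}{39496}$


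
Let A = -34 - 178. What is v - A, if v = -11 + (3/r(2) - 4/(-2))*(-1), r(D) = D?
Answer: 395/2 ≈ 197.50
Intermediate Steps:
A = -212
v = -29/2 (v = -11 + (3/2 - 4/(-2))*(-1) = -11 + (3*(½) - 4*(-½))*(-1) = -11 + (3/2 + 2)*(-1) = -11 + (7/2)*(-1) = -11 - 7/2 = -29/2 ≈ -14.500)
v - A = -29/2 - 1*(-212) = -29/2 + 212 = 395/2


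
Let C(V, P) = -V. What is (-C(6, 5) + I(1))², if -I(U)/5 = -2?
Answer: 256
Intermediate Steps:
I(U) = 10 (I(U) = -5*(-2) = 10)
(-C(6, 5) + I(1))² = (-(-1)*6 + 10)² = (-1*(-6) + 10)² = (6 + 10)² = 16² = 256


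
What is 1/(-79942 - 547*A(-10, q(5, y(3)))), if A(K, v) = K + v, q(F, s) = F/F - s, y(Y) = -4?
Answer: -1/77207 ≈ -1.2952e-5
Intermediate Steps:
q(F, s) = 1 - s
1/(-79942 - 547*A(-10, q(5, y(3)))) = 1/(-79942 - 547*(-10 + (1 - 1*(-4)))) = 1/(-79942 - 547*(-10 + (1 + 4))) = 1/(-79942 - 547*(-10 + 5)) = 1/(-79942 - 547*(-5)) = 1/(-79942 + 2735) = 1/(-77207) = -1/77207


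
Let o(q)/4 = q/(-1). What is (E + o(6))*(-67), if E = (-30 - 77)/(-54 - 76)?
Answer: 201871/130 ≈ 1552.9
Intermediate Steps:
E = 107/130 (E = -107/(-130) = -107*(-1/130) = 107/130 ≈ 0.82308)
o(q) = -4*q (o(q) = 4*(q/(-1)) = 4*(q*(-1)) = 4*(-q) = -4*q)
(E + o(6))*(-67) = (107/130 - 4*6)*(-67) = (107/130 - 24)*(-67) = -3013/130*(-67) = 201871/130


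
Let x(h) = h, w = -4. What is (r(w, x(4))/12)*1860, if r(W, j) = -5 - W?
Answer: -155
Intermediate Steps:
(r(w, x(4))/12)*1860 = ((-5 - 1*(-4))/12)*1860 = ((-5 + 4)*(1/12))*1860 = -1*1/12*1860 = -1/12*1860 = -155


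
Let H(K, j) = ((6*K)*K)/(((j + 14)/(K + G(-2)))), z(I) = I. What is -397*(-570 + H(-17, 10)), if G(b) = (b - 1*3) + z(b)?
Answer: 914688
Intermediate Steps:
G(b) = -3 + 2*b (G(b) = (b - 1*3) + b = (b - 3) + b = (-3 + b) + b = -3 + 2*b)
H(K, j) = 6*K**2*(-7 + K)/(14 + j) (H(K, j) = ((6*K)*K)/(((j + 14)/(K + (-3 + 2*(-2))))) = (6*K**2)/(((14 + j)/(K + (-3 - 4)))) = (6*K**2)/(((14 + j)/(K - 7))) = (6*K**2)/(((14 + j)/(-7 + K))) = (6*K**2)*((-7 + K)/(14 + j)) = 6*K**2*(-7 + K)/(14 + j))
-397*(-570 + H(-17, 10)) = -397*(-570 + 6*(-17)**2*(-7 - 17)/(14 + 10)) = -397*(-570 + 6*289*(-24)/24) = -397*(-570 + 6*289*(1/24)*(-24)) = -397*(-570 - 1734) = -397*(-2304) = 914688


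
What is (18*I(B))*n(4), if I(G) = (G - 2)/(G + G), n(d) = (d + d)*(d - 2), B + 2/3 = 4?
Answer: 288/5 ≈ 57.600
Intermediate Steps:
B = 10/3 (B = -⅔ + 4 = 10/3 ≈ 3.3333)
n(d) = 2*d*(-2 + d) (n(d) = (2*d)*(-2 + d) = 2*d*(-2 + d))
I(G) = (-2 + G)/(2*G) (I(G) = (-2 + G)/((2*G)) = (-2 + G)*(1/(2*G)) = (-2 + G)/(2*G))
(18*I(B))*n(4) = (18*((-2 + 10/3)/(2*(10/3))))*(2*4*(-2 + 4)) = (18*((½)*(3/10)*(4/3)))*(2*4*2) = (18*(⅕))*16 = (18/5)*16 = 288/5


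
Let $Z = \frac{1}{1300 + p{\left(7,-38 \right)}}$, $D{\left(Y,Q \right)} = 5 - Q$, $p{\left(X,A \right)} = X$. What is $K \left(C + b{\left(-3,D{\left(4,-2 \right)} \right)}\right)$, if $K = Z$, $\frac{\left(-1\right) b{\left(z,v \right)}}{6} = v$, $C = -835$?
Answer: $- \frac{877}{1307} \approx -0.671$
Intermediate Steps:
$b{\left(z,v \right)} = - 6 v$
$Z = \frac{1}{1307}$ ($Z = \frac{1}{1300 + 7} = \frac{1}{1307} \approx 0.00076511$)
$K = \frac{1}{1307} \approx 0.00076511$
$K \left(C + b{\left(-3,D{\left(4,-2 \right)} \right)}\right) = \frac{-835 - 6 \left(5 - -2\right)}{1307} = \frac{-835 - 6 \left(5 + 2\right)}{1307} = \frac{-835 - 42}{1307} = \frac{1}{1307} \left(-877\right) = - \frac{877}{1307}$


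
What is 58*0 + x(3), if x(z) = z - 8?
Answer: -5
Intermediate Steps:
x(z) = -8 + z
58*0 + x(3) = 58*0 + (-8 + 3) = 0 - 5 = -5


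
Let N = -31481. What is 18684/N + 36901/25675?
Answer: 681968681/808274675 ≈ 0.84373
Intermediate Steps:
18684/N + 36901/25675 = 18684/(-31481) + 36901/25675 = 18684*(-1/31481) + 36901*(1/25675) = -18684/31481 + 36901/25675 = 681968681/808274675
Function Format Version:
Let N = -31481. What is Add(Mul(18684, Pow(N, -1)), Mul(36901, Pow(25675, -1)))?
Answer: Rational(681968681, 808274675) ≈ 0.84373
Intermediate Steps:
Add(Mul(18684, Pow(N, -1)), Mul(36901, Pow(25675, -1))) = Add(Mul(18684, Pow(-31481, -1)), Mul(36901, Pow(25675, -1))) = Add(Mul(18684, Rational(-1, 31481)), Mul(36901, Rational(1, 25675))) = Add(Rational(-18684, 31481), Rational(36901, 25675)) = Rational(681968681, 808274675)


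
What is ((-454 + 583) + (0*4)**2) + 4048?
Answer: 4177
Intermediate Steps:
((-454 + 583) + (0*4)**2) + 4048 = (129 + 0**2) + 4048 = (129 + 0) + 4048 = 129 + 4048 = 4177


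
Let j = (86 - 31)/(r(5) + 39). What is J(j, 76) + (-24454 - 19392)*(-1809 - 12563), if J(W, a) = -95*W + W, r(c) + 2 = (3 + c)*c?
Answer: 4411082514/7 ≈ 6.3015e+8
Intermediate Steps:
r(c) = -2 + c*(3 + c) (r(c) = -2 + (3 + c)*c = -2 + c*(3 + c))
j = 5/7 (j = (86 - 31)/((-2 + 5² + 3*5) + 39) = 55/((-2 + 25 + 15) + 39) = 55/(38 + 39) = 55/77 = 55*(1/77) = 5/7 ≈ 0.71429)
J(W, a) = -94*W
J(j, 76) + (-24454 - 19392)*(-1809 - 12563) = -94*5/7 + (-24454 - 19392)*(-1809 - 12563) = -470/7 - 43846*(-14372) = -470/7 + 630154712 = 4411082514/7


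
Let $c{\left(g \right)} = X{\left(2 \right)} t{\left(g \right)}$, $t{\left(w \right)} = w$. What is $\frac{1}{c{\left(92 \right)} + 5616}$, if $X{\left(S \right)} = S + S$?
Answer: $\frac{1}{5984} \approx 0.00016711$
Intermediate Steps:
$X{\left(S \right)} = 2 S$
$c{\left(g \right)} = 4 g$ ($c{\left(g \right)} = 2 \cdot 2 g = 4 g$)
$\frac{1}{c{\left(92 \right)} + 5616} = \frac{1}{4 \cdot 92 + 5616} = \frac{1}{368 + 5616} = \frac{1}{5984}$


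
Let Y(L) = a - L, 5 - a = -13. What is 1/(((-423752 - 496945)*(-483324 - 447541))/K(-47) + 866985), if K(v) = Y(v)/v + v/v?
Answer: -6/13427027066935 ≈ -4.4686e-13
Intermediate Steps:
a = 18 (a = 5 - 1*(-13) = 5 + 13 = 18)
Y(L) = 18 - L
K(v) = 1 + (18 - v)/v (K(v) = (18 - v)/v + v/v = (18 - v)/v + 1 = 1 + (18 - v)/v)
1/(((-423752 - 496945)*(-483324 - 447541))/K(-47) + 866985) = 1/(((-423752 - 496945)*(-483324 - 447541))/((18/(-47))) + 866985) = 1/((-920697*(-930865))/((18*(-1/47))) + 866985) = 1/(857044612905/(-18/47) + 866985) = 1/(857044612905*(-47/18) + 866985) = 1/(-13427032268845/6 + 866985) = 1/(-13427027066935/6) = -6/13427027066935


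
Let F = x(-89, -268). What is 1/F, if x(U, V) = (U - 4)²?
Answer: 1/8649 ≈ 0.00011562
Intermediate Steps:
x(U, V) = (-4 + U)²
F = 8649 (F = (-4 - 89)² = (-93)² = 8649)
1/F = 1/8649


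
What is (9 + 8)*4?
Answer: 68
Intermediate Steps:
(9 + 8)*4 = 17*4 = 68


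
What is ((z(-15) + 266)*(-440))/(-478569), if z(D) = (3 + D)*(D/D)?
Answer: 111760/478569 ≈ 0.23353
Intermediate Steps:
z(D) = 3 + D (z(D) = (3 + D)*1 = 3 + D)
((z(-15) + 266)*(-440))/(-478569) = (((3 - 15) + 266)*(-440))/(-478569) = ((-12 + 266)*(-440))*(-1/478569) = (254*(-440))*(-1/478569) = -111760*(-1/478569) = 111760/478569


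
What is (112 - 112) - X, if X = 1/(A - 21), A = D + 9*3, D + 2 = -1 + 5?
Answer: -1/8 ≈ -0.12500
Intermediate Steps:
D = 2 (D = -2 + (-1 + 5) = -2 + 4 = 2)
A = 29 (A = 2 + 9*3 = 2 + 27 = 29)
X = 1/8 (X = 1/(29 - 21) = 1/8 ≈ 0.12500)
(112 - 112) - X = (112 - 112) - 1*1/8 = 0 - 1/8 = -1/8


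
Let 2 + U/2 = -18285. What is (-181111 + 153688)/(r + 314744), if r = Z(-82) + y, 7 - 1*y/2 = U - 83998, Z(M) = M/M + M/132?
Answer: -1809918/36689557 ≈ -0.049331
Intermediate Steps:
U = -36574 (U = -4 + 2*(-18285) = -4 - 36570 = -36574)
Z(M) = 1 + M/132 (Z(M) = 1 + M*(1/132) = 1 + M/132)
y = 241158 (y = 14 - 2*(-36574 - 83998) = 14 - 2*(-120572) = 14 + 241144 = 241158)
r = 15916453/66 (r = (1 + (1/132)*(-82)) + 241158 = (1 - 41/66) + 241158 = 25/66 + 241158 = 15916453/66 ≈ 2.4116e+5)
(-181111 + 153688)/(r + 314744) = (-181111 + 153688)/(15916453/66 + 314744) = -27423/36689557/66 = -27423*66/36689557 = -1809918/36689557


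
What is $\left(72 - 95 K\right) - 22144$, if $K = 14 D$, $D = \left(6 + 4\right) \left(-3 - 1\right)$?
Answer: $31128$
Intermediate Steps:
$D = -40$ ($D = 10 \left(-4\right) = -40$)
$K = -560$ ($K = 14 \left(-40\right) = -560$)
$\left(72 - 95 K\right) - 22144 = \left(72 - -53200\right) - 22144 = \left(72 + 53200\right) - 22144 = 53272 - 22144 = 31128$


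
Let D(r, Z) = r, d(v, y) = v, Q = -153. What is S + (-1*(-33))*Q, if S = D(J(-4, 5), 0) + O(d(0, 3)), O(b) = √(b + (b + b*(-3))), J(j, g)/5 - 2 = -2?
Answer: -5049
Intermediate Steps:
J(j, g) = 0 (J(j, g) = 10 + 5*(-2) = 10 - 10 = 0)
O(b) = √(-b) (O(b) = √(b + (b - 3*b)) = √(b - 2*b) = √(-b))
S = 0 (S = 0 + √(-1*0) = 0 + √0 = 0 + 0 = 0)
S + (-1*(-33))*Q = 0 - 1*(-33)*(-153) = 0 + 33*(-153) = 0 - 5049 = -5049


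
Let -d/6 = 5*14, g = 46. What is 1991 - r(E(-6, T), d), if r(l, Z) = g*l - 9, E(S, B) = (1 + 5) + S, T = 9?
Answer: 2000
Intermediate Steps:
E(S, B) = 6 + S
d = -420 (d = -30*14 = -6*70 = -420)
r(l, Z) = -9 + 46*l (r(l, Z) = 46*l - 9 = -9 + 46*l)
1991 - r(E(-6, T), d) = 1991 - (-9 + 46*(6 - 6)) = 1991 - (-9 + 46*0) = 1991 - (-9 + 0) = 1991 - 1*(-9) = 1991 + 9 = 2000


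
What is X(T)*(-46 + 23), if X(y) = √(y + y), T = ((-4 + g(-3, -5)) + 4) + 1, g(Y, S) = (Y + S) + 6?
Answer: -23*I*√2 ≈ -32.527*I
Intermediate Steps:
g(Y, S) = 6 + S + Y (g(Y, S) = (S + Y) + 6 = 6 + S + Y)
T = -1 (T = ((-4 + (6 - 5 - 3)) + 4) + 1 = ((-4 - 2) + 4) + 1 = (-6 + 4) + 1 = -2 + 1 = -1)
X(y) = √2*√y (X(y) = √(2*y) = √2*√y)
X(T)*(-46 + 23) = (√2*√(-1))*(-46 + 23) = (√2*I)*(-23) = (I*√2)*(-23) = -23*I*√2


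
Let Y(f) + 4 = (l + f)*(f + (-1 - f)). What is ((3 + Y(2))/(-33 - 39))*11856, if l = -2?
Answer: 494/3 ≈ 164.67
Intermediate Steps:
Y(f) = -2 - f (Y(f) = -4 + (-2 + f)*(f + (-1 - f)) = -4 + (-2 + f)*(-1) = -4 + (2 - f) = -2 - f)
((3 + Y(2))/(-33 - 39))*11856 = ((3 + (-2 - 1*2))/(-33 - 39))*11856 = ((3 + (-2 - 2))/(-72))*11856 = ((3 - 4)*(-1/72))*11856 = -1*(-1/72)*11856 = (1/72)*11856 = 494/3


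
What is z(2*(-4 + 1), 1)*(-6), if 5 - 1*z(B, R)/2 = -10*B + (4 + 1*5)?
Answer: 768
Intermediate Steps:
z(B, R) = -8 + 20*B (z(B, R) = 10 - 2*(-10*B + (4 + 1*5)) = 10 - 2*(-10*B + (4 + 5)) = 10 - 2*(-10*B + 9) = 10 - 2*(9 - 10*B) = 10 + (-18 + 20*B) = -8 + 20*B)
z(2*(-4 + 1), 1)*(-6) = (-8 + 20*(2*(-4 + 1)))*(-6) = (-8 + 20*(2*(-3)))*(-6) = (-8 + 20*(-6))*(-6) = (-8 - 120)*(-6) = -128*(-6) = 768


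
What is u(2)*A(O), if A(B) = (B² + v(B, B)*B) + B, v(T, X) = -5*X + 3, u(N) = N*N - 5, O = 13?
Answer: 624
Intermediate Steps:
u(N) = -5 + N² (u(N) = N² - 5 = -5 + N²)
v(T, X) = 3 - 5*X
A(B) = B + B² + B*(3 - 5*B) (A(B) = (B² + (3 - 5*B)*B) + B = (B² + B*(3 - 5*B)) + B = B + B² + B*(3 - 5*B))
u(2)*A(O) = (-5 + 2²)*(4*13*(1 - 1*13)) = (-5 + 4)*(4*13*(1 - 13)) = -4*13*(-12) = -1*(-624) = 624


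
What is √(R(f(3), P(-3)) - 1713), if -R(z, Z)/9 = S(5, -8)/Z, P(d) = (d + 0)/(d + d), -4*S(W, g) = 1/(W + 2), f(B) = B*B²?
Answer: I*√335622/14 ≈ 41.381*I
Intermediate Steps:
f(B) = B³
S(W, g) = -1/(4*(2 + W)) (S(W, g) = -1/(4*(W + 2)) = -1/(4*(2 + W)))
P(d) = ½ (P(d) = d/((2*d)) = d*(1/(2*d)) = ½)
R(z, Z) = 9/(28*Z) (R(z, Z) = -9*(-1/(8 + 4*5))/Z = -9*(-1/(8 + 20))/Z = -9*(-1/28)/Z = -9*(-1*1/28)/Z = -(-9)/(28*Z) = 9/(28*Z))
√(R(f(3), P(-3)) - 1713) = √(9/(28*(½)) - 1713) = √((9/28)*2 - 1713) = √(9/14 - 1713) = √(-23973/14) = I*√335622/14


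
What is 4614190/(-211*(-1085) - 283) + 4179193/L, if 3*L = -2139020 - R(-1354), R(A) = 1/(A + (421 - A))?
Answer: 491384337086187/34317899311082 ≈ 14.319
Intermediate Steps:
R(A) = 1/421
L = -300175807/421 (L = (-2139020 - 1*1/421)/3 = (-2139020 - 1/421)/3 = (⅓)*(-900527421/421) = -300175807/421 ≈ -7.1301e+5)
4614190/(-211*(-1085) - 283) + 4179193/L = 4614190/(-211*(-1085) - 283) + 4179193/(-300175807/421) = 4614190/(228935 - 283) + 4179193*(-421/300175807) = 4614190/228652 - 1759440253/300175807 = 4614190*(1/228652) - 1759440253/300175807 = 2307095/114326 - 1759440253/300175807 = 491384337086187/34317899311082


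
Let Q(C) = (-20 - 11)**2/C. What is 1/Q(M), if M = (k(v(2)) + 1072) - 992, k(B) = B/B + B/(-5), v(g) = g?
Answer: 13/155 ≈ 0.083871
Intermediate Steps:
k(B) = 1 - B/5 (k(B) = 1 + B*(-1/5) = 1 - B/5)
M = 403/5 (M = ((1 - 1/5*2) + 1072) - 992 = ((1 - 2/5) + 1072) - 992 = (3/5 + 1072) - 992 = 5363/5 - 992 = 403/5 ≈ 80.600)
Q(C) = 961/C (Q(C) = (-31)**2/C = 961/C)
1/Q(M) = 1/(961/(403/5)) = 1/(961*(5/403)) = 1/(155/13) = 13/155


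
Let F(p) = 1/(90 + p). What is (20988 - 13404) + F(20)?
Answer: 834241/110 ≈ 7584.0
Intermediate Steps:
(20988 - 13404) + F(20) = (20988 - 13404) + 1/(90 + 20) = 7584 + 1/110 = 834241/110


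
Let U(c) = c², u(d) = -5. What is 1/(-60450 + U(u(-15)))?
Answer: -1/60425 ≈ -1.6549e-5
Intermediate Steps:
1/(-60450 + U(u(-15))) = 1/(-60450 + (-5)²) = 1/(-60450 + 25) = 1/(-60425) = -1/60425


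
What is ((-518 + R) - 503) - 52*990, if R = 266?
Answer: -52235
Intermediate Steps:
((-518 + R) - 503) - 52*990 = ((-518 + 266) - 503) - 52*990 = (-252 - 503) - 51480 = -755 - 51480 = -52235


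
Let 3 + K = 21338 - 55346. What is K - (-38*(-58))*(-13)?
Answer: -5359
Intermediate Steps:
K = -34011 (K = -3 + (21338 - 55346) = -3 - 34008 = -34011)
K - (-38*(-58))*(-13) = -34011 - (-38*(-58))*(-13) = -34011 - 2204*(-13) = -34011 - 1*(-28652) = -34011 + 28652 = -5359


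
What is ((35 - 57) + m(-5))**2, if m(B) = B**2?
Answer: 9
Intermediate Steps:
((35 - 57) + m(-5))**2 = ((35 - 57) + (-5)**2)**2 = (-22 + 25)**2 = 3**2 = 9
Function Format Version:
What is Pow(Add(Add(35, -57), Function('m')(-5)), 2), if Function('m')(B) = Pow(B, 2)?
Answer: 9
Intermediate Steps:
Pow(Add(Add(35, -57), Function('m')(-5)), 2) = Pow(Add(Add(35, -57), Pow(-5, 2)), 2) = Pow(Add(-22, 25), 2) = Pow(3, 2) = 9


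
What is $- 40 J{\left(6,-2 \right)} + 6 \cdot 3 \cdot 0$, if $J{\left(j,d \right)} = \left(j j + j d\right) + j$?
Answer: $-1200$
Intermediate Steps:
$J{\left(j,d \right)} = j + j^{2} + d j$ ($J{\left(j,d \right)} = \left(j^{2} + d j\right) + j = j + j^{2} + d j$)
$- 40 J{\left(6,-2 \right)} + 6 \cdot 3 \cdot 0 = - 40 \cdot 6 \left(1 - 2 + 6\right) + 6 \cdot 3 \cdot 0 = - 40 \cdot 6 \cdot 5 + 18 \cdot 0 = \left(-40\right) 30 + 0 = -1200 + 0 = -1200$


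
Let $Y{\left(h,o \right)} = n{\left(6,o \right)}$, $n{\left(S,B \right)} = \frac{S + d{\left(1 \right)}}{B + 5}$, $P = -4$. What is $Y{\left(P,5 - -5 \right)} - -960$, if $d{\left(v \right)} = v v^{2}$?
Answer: $\frac{14407}{15} \approx 960.47$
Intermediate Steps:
$d{\left(v \right)} = v^{3}$
$n{\left(S,B \right)} = \frac{1 + S}{5 + B}$ ($n{\left(S,B \right)} = \frac{S + 1^{3}}{B + 5} = \frac{S + 1}{5 + B} = \frac{1 + S}{5 + B}$)
$Y{\left(h,o \right)} = \frac{7}{5 + o}$ ($Y{\left(h,o \right)} = \frac{1 + 6}{5 + o} = \frac{1}{5 + o} 7 = \frac{7}{5 + o}$)
$Y{\left(P,5 - -5 \right)} - -960 = \frac{7}{5 + \left(5 - -5\right)} - -960 = \frac{7}{5 + \left(5 + 5\right)} + 960 = \frac{7}{5 + 10} + 960 = \frac{7}{15} + 960 = \frac{14407}{15}$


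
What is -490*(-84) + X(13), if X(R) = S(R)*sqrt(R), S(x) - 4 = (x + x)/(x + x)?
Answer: 41160 + 5*sqrt(13) ≈ 41178.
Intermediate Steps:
S(x) = 5 (S(x) = 4 + (x + x)/(x + x) = 4 + (2*x)/((2*x)) = 4 + (2*x)*(1/(2*x)) = 4 + 1 = 5)
X(R) = 5*sqrt(R)
-490*(-84) + X(13) = -490*(-84) + 5*sqrt(13) = 41160 + 5*sqrt(13)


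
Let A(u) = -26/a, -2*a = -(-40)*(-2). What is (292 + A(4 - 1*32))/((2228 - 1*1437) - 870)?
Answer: -5827/1580 ≈ -3.6880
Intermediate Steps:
a = 40 (a = -(-4)*(-5*(-2)) = -(-4)*10 = -½*(-80) = 40)
A(u) = -13/20 (A(u) = -26/40 = -26*1/40 = -13/20)
(292 + A(4 - 1*32))/((2228 - 1*1437) - 870) = (292 - 13/20)/((2228 - 1*1437) - 870) = 5827/(20*((2228 - 1437) - 870)) = 5827/(20*(791 - 870)) = (5827/20)/(-79) = (5827/20)*(-1/79) = -5827/1580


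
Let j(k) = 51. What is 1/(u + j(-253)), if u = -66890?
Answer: -1/66839 ≈ -1.4961e-5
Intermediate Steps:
1/(u + j(-253)) = 1/(-66890 + 51) = 1/(-66839) = -1/66839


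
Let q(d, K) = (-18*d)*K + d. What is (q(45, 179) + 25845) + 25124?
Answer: -93976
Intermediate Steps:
q(d, K) = d - 18*K*d (q(d, K) = -18*K*d + d = d - 18*K*d)
(q(45, 179) + 25845) + 25124 = (45*(1 - 18*179) + 25845) + 25124 = (45*(1 - 3222) + 25845) + 25124 = (45*(-3221) + 25845) + 25124 = (-144945 + 25845) + 25124 = -119100 + 25124 = -93976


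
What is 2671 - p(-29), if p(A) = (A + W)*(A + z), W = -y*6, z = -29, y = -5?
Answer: 2729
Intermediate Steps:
W = 30 (W = -1*(-5)*6 = 5*6 = 30)
p(A) = (-29 + A)*(30 + A) (p(A) = (A + 30)*(A - 29) = (30 + A)*(-29 + A) = (-29 + A)*(30 + A))
2671 - p(-29) = 2671 - (-870 - 29 + (-29)²) = 2671 - (-870 - 29 + 841) = 2671 - 1*(-58) = 2671 + 58 = 2729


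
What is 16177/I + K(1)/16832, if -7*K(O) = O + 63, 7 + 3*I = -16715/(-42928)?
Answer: -3835426955669/522440821 ≈ -7341.4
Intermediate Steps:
I = -283781/128784 (I = -7/3 + (-16715/(-42928))/3 = -7/3 + (-16715*(-1/42928))/3 = -7/3 + (⅓)*(16715/42928) = -7/3 + 16715/128784 = -283781/128784 ≈ -2.2035)
K(O) = -9 - O/7 (K(O) = -(O + 63)/7 = -(63 + O)/7 = -9 - O/7)
16177/I + K(1)/16832 = 16177/(-283781/128784) + (-9 - ⅐*1)/16832 = 16177*(-128784/283781) + (-9 - ⅐)*(1/16832) = -2083338768/283781 - 64/7*1/16832 = -2083338768/283781 - 1/1841 = -3835426955669/522440821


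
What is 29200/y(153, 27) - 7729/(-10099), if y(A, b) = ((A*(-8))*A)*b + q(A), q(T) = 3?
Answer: 38785568789/51063987759 ≈ 0.75955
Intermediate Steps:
y(A, b) = 3 - 8*b*A² (y(A, b) = ((A*(-8))*A)*b + 3 = ((-8*A)*A)*b + 3 = (-8*A²)*b + 3 = -8*b*A² + 3 = 3 - 8*b*A²)
29200/y(153, 27) - 7729/(-10099) = 29200/(3 - 8*27*153²) - 7729/(-10099) = 29200/(3 - 8*27*23409) - 7729*(-1/10099) = 29200/(3 - 5056344) + 7729/10099 = 29200/(-5056341) + 7729/10099 = 29200*(-1/5056341) + 7729/10099 = -29200/5056341 + 7729/10099 = 38785568789/51063987759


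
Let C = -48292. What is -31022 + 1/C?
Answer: -1498114425/48292 ≈ -31022.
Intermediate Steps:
-31022 + 1/C = -31022 + 1/(-48292) = -31022 - 1/48292 = -1498114425/48292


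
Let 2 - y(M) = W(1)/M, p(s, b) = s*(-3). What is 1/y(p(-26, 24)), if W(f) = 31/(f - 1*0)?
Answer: 78/125 ≈ 0.62400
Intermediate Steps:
W(f) = 31/f (W(f) = 31/(f + 0) = 31/f)
p(s, b) = -3*s
y(M) = 2 - 31/M (y(M) = 2 - 31/1/M = 2 - 31*1/M = 2 - 31/M)
1/y(p(-26, 24)) = 1/(2 - 31/((-3*(-26)))) = 1/(2 - 31/78) = 1/(125/78) = 78/125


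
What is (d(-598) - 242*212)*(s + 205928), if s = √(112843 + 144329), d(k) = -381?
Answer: -10643388680 - 103370*√64293 ≈ -1.0670e+10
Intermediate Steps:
s = 2*√64293 (s = √257172 = 2*√64293 ≈ 507.12)
(d(-598) - 242*212)*(s + 205928) = (-381 - 242*212)*(2*√64293 + 205928) = (-381 - 51304)*(205928 + 2*√64293) = -51685*(205928 + 2*√64293) = -10643388680 - 103370*√64293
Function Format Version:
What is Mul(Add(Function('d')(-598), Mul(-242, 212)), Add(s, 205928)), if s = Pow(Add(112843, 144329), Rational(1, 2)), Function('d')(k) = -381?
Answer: Add(-10643388680, Mul(-103370, Pow(64293, Rational(1, 2)))) ≈ -1.0670e+10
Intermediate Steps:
s = Mul(2, Pow(64293, Rational(1, 2))) (s = Pow(257172, Rational(1, 2)) = Mul(2, Pow(64293, Rational(1, 2))) ≈ 507.12)
Mul(Add(Function('d')(-598), Mul(-242, 212)), Add(s, 205928)) = Mul(Add(-381, Mul(-242, 212)), Add(Mul(2, Pow(64293, Rational(1, 2))), 205928)) = Mul(Add(-381, -51304), Add(205928, Mul(2, Pow(64293, Rational(1, 2))))) = Mul(-51685, Add(205928, Mul(2, Pow(64293, Rational(1, 2))))) = Add(-10643388680, Mul(-103370, Pow(64293, Rational(1, 2))))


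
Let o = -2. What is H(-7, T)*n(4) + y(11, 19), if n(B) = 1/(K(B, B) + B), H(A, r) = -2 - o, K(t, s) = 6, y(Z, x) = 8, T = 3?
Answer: 8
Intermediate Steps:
H(A, r) = 0 (H(A, r) = -2 - 1*(-2) = -2 + 2 = 0)
n(B) = 1/(6 + B)
H(-7, T)*n(4) + y(11, 19) = 0/(6 + 4) + 8 = 0/10 + 8 = 0*(⅒) + 8 = 0 + 8 = 8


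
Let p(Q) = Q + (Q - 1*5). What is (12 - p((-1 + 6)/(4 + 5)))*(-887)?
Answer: -126841/9 ≈ -14093.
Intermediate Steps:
p(Q) = -5 + 2*Q (p(Q) = Q + (Q - 5) = Q + (-5 + Q) = -5 + 2*Q)
(12 - p((-1 + 6)/(4 + 5)))*(-887) = (12 - (-5 + 2*((-1 + 6)/(4 + 5))))*(-887) = (12 - (-5 + 2*(5/9)))*(-887) = (12 - (-5 + 10/9))*(-887) = (12 - 1*(-35/9))*(-887) = (12 + 35/9)*(-887) = (143/9)*(-887) = -126841/9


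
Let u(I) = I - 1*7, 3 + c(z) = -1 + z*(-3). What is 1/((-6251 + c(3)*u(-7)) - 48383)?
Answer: -1/54452 ≈ -1.8365e-5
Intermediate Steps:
c(z) = -4 - 3*z (c(z) = -3 + (-1 + z*(-3)) = -3 + (-1 - 3*z) = -4 - 3*z)
u(I) = -7 + I (u(I) = I - 7 = -7 + I)
1/((-6251 + c(3)*u(-7)) - 48383) = 1/((-6251 + (-4 - 3*3)*(-7 - 7)) - 48383) = 1/((-6251 + (-4 - 9)*(-14)) - 48383) = 1/((-6251 - 13*(-14)) - 48383) = 1/((-6251 + 182) - 48383) = 1/(-6069 - 48383) = 1/(-54452) = -1/54452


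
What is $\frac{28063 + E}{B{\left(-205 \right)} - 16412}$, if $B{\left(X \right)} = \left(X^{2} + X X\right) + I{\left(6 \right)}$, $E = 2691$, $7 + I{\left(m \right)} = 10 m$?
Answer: $\frac{30754}{67691} \approx 0.45433$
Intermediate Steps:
$I{\left(m \right)} = -7 + 10 m$
$B{\left(X \right)} = 53 + 2 X^{2}$ ($B{\left(X \right)} = \left(X^{2} + X X\right) + \left(-7 + 10 \cdot 6\right) = \left(X^{2} + X^{2}\right) + \left(-7 + 60\right) = 2 X^{2} + 53 = 53 + 2 X^{2}$)
$\frac{28063 + E}{B{\left(-205 \right)} - 16412} = \frac{28063 + 2691}{\left(53 + 2 \left(-205\right)^{2}\right) - 16412} = \frac{30754}{\left(53 + 2 \cdot 42025\right) - 16412} = \frac{30754}{\left(53 + 84050\right) - 16412} = \frac{30754}{84103 - 16412} = \frac{30754}{67691}$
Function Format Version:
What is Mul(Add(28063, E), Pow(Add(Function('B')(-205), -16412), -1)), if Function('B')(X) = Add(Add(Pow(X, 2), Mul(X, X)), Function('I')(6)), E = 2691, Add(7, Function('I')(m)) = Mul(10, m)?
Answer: Rational(30754, 67691) ≈ 0.45433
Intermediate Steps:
Function('I')(m) = Add(-7, Mul(10, m))
Function('B')(X) = Add(53, Mul(2, Pow(X, 2))) (Function('B')(X) = Add(Add(Pow(X, 2), Mul(X, X)), Add(-7, Mul(10, 6))) = Add(Add(Pow(X, 2), Pow(X, 2)), Add(-7, 60)) = Add(Mul(2, Pow(X, 2)), 53) = Add(53, Mul(2, Pow(X, 2))))
Mul(Add(28063, E), Pow(Add(Function('B')(-205), -16412), -1)) = Mul(Add(28063, 2691), Pow(Add(Add(53, Mul(2, Pow(-205, 2))), -16412), -1)) = Mul(30754, Pow(Add(Add(53, Mul(2, 42025)), -16412), -1)) = Mul(30754, Pow(Add(Add(53, 84050), -16412), -1)) = Mul(30754, Pow(Add(84103, -16412), -1)) = Mul(30754, Pow(67691, -1)) = Mul(30754, Rational(1, 67691)) = Rational(30754, 67691)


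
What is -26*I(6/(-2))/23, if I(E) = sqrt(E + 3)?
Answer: 0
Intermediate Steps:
I(E) = sqrt(3 + E)
-26*I(6/(-2))/23 = -26*sqrt(3 + 6/(-2))/23 = -26*sqrt(3 + 6*(-1/2))*(1/23) = -26*sqrt(3 - 3)*(1/23) = -26*sqrt(0)*(1/23) = -26*0*(1/23) = 0*(1/23) = 0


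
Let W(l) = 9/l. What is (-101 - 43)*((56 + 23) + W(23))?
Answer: -262944/23 ≈ -11432.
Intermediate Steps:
(-101 - 43)*((56 + 23) + W(23)) = (-101 - 43)*((56 + 23) + 9/23) = -144*(79 + 9*(1/23)) = -144*(79 + 9/23) = -144*1826/23 = -262944/23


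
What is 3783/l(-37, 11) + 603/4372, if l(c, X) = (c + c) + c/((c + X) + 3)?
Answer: -126466451/2426460 ≈ -52.120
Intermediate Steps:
l(c, X) = 2*c + c/(3 + X + c) (l(c, X) = 2*c + c/((X + c) + 3) = 2*c + c/(3 + X + c))
3783/l(-37, 11) + 603/4372 = 3783/((-37*(7 + 2*11 + 2*(-37))/(3 + 11 - 37))) + 603/4372 = 3783/((-37*(7 + 22 - 74)/(-23))) + 603*(1/4372) = 3783/((-37*(-1/23)*(-45))) + 603/4372 = 3783/(-1665/23) + 603/4372 = 3783*(-23/1665) + 603/4372 = -29003/555 + 603/4372 = -126466451/2426460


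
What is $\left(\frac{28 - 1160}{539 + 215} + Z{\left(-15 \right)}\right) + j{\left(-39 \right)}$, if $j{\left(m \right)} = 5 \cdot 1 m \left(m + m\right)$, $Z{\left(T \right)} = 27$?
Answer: $\frac{5743783}{377} \approx 15236.0$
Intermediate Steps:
$j{\left(m \right)} = 10 m^{2}$ ($j{\left(m \right)} = 5 m 2 m = 10 m^{2}$)
$\left(\frac{28 - 1160}{539 + 215} + Z{\left(-15 \right)}\right) + j{\left(-39 \right)} = \left(\frac{28 - 1160}{539 + 215} + 27\right) + 10 \left(-39\right)^{2} = \left(- \frac{1132}{754} + 27\right) + 10 \cdot 1521 = \left(\left(-1132\right) \frac{1}{754} + 27\right) + 15210 = \left(- \frac{566}{377} + 27\right) + 15210 = \frac{9613}{377} + 15210 = \frac{5743783}{377}$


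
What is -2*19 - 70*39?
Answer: -2768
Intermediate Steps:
-2*19 - 70*39 = -38 - 2730 = -2768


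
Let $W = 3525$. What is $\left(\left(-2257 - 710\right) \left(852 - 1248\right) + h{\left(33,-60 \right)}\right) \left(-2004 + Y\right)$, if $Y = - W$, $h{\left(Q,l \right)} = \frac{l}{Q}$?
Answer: $- \frac{71458078728}{11} \approx -6.4962 \cdot 10^{9}$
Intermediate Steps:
$Y = -3525$ ($Y = \left(-1\right) 3525 = -3525$)
$\left(\left(-2257 - 710\right) \left(852 - 1248\right) + h{\left(33,-60 \right)}\right) \left(-2004 + Y\right) = \left(\left(-2257 - 710\right) \left(852 - 1248\right) - \frac{60}{33}\right) \left(-2004 - 3525\right) = \left(\left(-2967\right) \left(-396\right) - \frac{20}{11}\right) \left(-5529\right) = \left(1174932 - \frac{20}{11}\right) \left(-5529\right) = \frac{12924232}{11} \left(-5529\right) = - \frac{71458078728}{11}$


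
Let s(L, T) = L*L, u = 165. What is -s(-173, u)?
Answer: -29929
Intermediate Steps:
s(L, T) = L²
-s(-173, u) = -1*(-173)² = -1*29929 = -29929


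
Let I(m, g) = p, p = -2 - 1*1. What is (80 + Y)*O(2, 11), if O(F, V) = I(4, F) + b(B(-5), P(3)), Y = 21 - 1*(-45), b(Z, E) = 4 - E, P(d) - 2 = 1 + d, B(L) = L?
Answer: -730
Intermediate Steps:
p = -3 (p = -2 - 1 = -3)
I(m, g) = -3
P(d) = 3 + d (P(d) = 2 + (1 + d) = 3 + d)
Y = 66 (Y = 21 + 45 = 66)
O(F, V) = -5 (O(F, V) = -3 + (4 - (3 + 3)) = -3 + (4 - 1*6) = -3 + (4 - 6) = -3 - 2 = -5)
(80 + Y)*O(2, 11) = (80 + 66)*(-5) = 146*(-5) = -730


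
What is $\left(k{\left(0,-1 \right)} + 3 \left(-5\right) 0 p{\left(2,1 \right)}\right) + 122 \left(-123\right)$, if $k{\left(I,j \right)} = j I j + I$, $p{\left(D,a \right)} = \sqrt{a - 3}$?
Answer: $-15006$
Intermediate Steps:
$p{\left(D,a \right)} = \sqrt{-3 + a}$
$k{\left(I,j \right)} = I + I j^{2}$ ($k{\left(I,j \right)} = I j j + I = I j^{2} + I = I + I j^{2}$)
$\left(k{\left(0,-1 \right)} + 3 \left(-5\right) 0 p{\left(2,1 \right)}\right) + 122 \left(-123\right) = \left(0 \left(1 + \left(-1\right)^{2}\right) + 3 \left(-5\right) 0 \sqrt{-3 + 1}\right) + 122 \left(-123\right) = \left(0 \left(1 + 1\right) + 3 \cdot 0 \sqrt{-2}\right) - 15006 = \left(0 \cdot 2 + 3 \cdot 0 i \sqrt{2}\right) - 15006 = \left(0 + 3 \cdot 0\right) - 15006 = \left(0 + 0\right) - 15006 = 0 - 15006 = -15006$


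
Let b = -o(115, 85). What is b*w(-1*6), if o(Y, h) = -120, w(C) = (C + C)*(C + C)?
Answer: 17280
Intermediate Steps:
w(C) = 4*C**2 (w(C) = (2*C)*(2*C) = 4*C**2)
b = 120 (b = -1*(-120) = 120)
b*w(-1*6) = 120*(4*(-1*6)**2) = 120*(4*(-6)**2) = 120*(4*36) = 120*144 = 17280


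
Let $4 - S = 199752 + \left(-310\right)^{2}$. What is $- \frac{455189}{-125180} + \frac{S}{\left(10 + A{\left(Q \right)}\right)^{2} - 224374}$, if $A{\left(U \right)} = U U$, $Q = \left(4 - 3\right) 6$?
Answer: $\frac{23033941567}{4637042740} \approx 4.9674$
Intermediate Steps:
$Q = 6$ ($Q = 1 \cdot 6 = 6$)
$A{\left(U \right)} = U^{2}$
$S = -295848$ ($S = 4 - \left(199752 + \left(-310\right)^{2}\right) = 4 - \left(199752 + 96100\right) = 4 - 295852 = -295848$)
$- \frac{455189}{-125180} + \frac{S}{\left(10 + A{\left(Q \right)}\right)^{2} - 224374} = - \frac{455189}{-125180} - \frac{295848}{\left(10 + 6^{2}\right)^{2} - 224374} = \left(-455189\right) \left(- \frac{1}{125180}\right) - \frac{295848}{\left(10 + 36\right)^{2} - 224374} = \frac{455189}{125180} - \frac{295848}{46^{2} - 224374} = \frac{455189}{125180} - \frac{295848}{2116 - 224374} = \frac{455189}{125180} - \frac{295848}{-222258} = \frac{455189}{125180} - - \frac{49308}{37043} = \frac{455189}{125180} + \frac{49308}{37043} = \frac{23033941567}{4637042740}$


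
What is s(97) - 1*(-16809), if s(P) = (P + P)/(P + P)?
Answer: 16810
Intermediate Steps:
s(P) = 1 (s(P) = (2*P)/((2*P)) = (2*P)*(1/(2*P)) = 1)
s(97) - 1*(-16809) = 1 - 1*(-16809) = 1 + 16809 = 16810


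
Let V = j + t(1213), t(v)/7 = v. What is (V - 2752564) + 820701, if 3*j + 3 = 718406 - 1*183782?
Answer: -1745165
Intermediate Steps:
t(v) = 7*v
j = 178207 (j = -1 + (718406 - 1*183782)/3 = -1 + (718406 - 183782)/3 = -1 + (1/3)*534624 = -1 + 178208 = 178207)
V = 186698 (V = 178207 + 7*1213 = 178207 + 8491 = 186698)
(V - 2752564) + 820701 = (186698 - 2752564) + 820701 = -2565866 + 820701 = -1745165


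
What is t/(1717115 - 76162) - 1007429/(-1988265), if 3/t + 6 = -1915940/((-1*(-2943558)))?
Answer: 16182025792368590723/31936913635366714980 ≈ 0.50669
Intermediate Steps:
t = -4415337/9788644 (t = 3/(-6 - 1915940/((-1*(-2943558)))) = 3/(-6 - 1915940/2943558) = 3/(-6 - 1915940*1/2943558) = 3/(-6 - 957970/1471779) = 3/(-9788644/1471779) = 3*(-1471779/9788644) = -4415337/9788644 ≈ -0.45107)
t/(1717115 - 76162) - 1007429/(-1988265) = -4415337/(9788644*(1717115 - 76162)) - 1007429/(-1988265) = -4415337/9788644/1640953 - 1007429*(-1/1988265) = -4415337/9788644*1/1640953 + 1007429/1988265 = -4415337/16062704737732 + 1007429/1988265 = 16182025792368590723/31936913635366714980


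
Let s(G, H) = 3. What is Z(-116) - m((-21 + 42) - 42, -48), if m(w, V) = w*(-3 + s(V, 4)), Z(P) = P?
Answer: -116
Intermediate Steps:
m(w, V) = 0 (m(w, V) = w*(-3 + 3) = w*0 = 0)
Z(-116) - m((-21 + 42) - 42, -48) = -116 - 1*0 = -116 + 0 = -116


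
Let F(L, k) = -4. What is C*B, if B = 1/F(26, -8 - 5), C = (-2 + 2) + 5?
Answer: -5/4 ≈ -1.2500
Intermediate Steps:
C = 5 (C = 0 + 5 = 5)
B = -¼ (B = 1/(-4) = -¼ ≈ -0.25000)
C*B = 5*(-¼) = -5/4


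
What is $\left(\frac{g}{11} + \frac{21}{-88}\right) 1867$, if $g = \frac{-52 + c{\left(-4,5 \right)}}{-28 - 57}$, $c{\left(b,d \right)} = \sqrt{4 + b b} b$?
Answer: $- \frac{2555923}{7480} + \frac{14936 \sqrt{5}}{935} \approx -305.98$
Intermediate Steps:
$c{\left(b,d \right)} = b \sqrt{4 + b^{2}}$ ($c{\left(b,d \right)} = \sqrt{4 + b^{2}} b = b \sqrt{4 + b^{2}}$)
$g = \frac{52}{85} + \frac{8 \sqrt{5}}{85}$ ($g = \frac{-52 - 4 \sqrt{4 + \left(-4\right)^{2}}}{-28 - 57} = \frac{-52 - 4 \sqrt{4 + 16}}{-85} = \left(-52 - 4 \sqrt{20}\right) \left(- \frac{1}{85}\right) = \left(-52 - 4 \cdot 2 \sqrt{5}\right) \left(- \frac{1}{85}\right) = \left(-52 - 8 \sqrt{5}\right) \left(- \frac{1}{85}\right) = \frac{52}{85} + \frac{8 \sqrt{5}}{85} \approx 0.82222$)
$\left(\frac{g}{11} + \frac{21}{-88}\right) 1867 = \left(\frac{\frac{52}{85} + \frac{8 \sqrt{5}}{85}}{11} + \frac{21}{-88}\right) 1867 = \left(\left(\frac{52}{85} + \frac{8 \sqrt{5}}{85}\right) \frac{1}{11} + 21 \left(- \frac{1}{88}\right)\right) 1867 = \left(\left(\frac{52}{935} + \frac{8 \sqrt{5}}{935}\right) - \frac{21}{88}\right) 1867 = \left(- \frac{1369}{7480} + \frac{8 \sqrt{5}}{935}\right) 1867 = - \frac{2555923}{7480} + \frac{14936 \sqrt{5}}{935}$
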